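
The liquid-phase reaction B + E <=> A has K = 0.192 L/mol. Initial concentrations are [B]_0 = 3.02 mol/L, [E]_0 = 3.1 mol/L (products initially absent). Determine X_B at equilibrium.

X = 0.297

Let X = conversion of B; extent ξ = 3.02·X mol/L.
Concentrations: [B] = 3.02 − 3.02X; [E] = 3.1 − 3.02X; [A] = 3.02X.
K = [A] / ([B] [E]).
This equals 0.192 at X = 0.297 (the root in 0 < X < 1).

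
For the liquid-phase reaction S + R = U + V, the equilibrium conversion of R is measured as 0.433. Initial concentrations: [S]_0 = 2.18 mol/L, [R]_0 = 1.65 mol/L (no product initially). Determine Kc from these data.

Let X = conversion of R.
Concentrations: [S] = 2.18 − 1.65X; [R] = 1.65 − 1.65X; [U] = 1.65X; [V] = 1.65X.
At X = 0.433: [S] = 1.47, [R] = 0.936, [U] = 0.714, [V] = 0.714.
Kc = [U] [V] / ([S] [R]) = 0.372.

Kc = 0.372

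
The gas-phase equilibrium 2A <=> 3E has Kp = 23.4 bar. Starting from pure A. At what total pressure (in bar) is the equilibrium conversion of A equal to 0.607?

Let X = conversion of A (basis 1 mol A); extent of reaction ξ = 0.5X.
Species balance: n_A = 1 − X; n_E = 1.5X.
Total moles n_T = 1 + 0.5X.
Kp = p_E^3 / (p_A^2) with p_i = (n_i/n_T)·P.
At X = 0.607: the mole-fraction product g(X) = Π y_i^ν_i = 3.749. Since Kp = g(X)·P^{1}, P = (Kp/g)^(1/1) = (23.4/3.749)^(1/1) = 6.24 bar.

P = 6.24 bar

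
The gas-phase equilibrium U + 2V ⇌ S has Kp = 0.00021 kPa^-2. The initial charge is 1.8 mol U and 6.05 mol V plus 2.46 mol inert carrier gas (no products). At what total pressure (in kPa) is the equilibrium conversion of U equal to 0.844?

P = 388 kPa

Let X = conversion of U (basis 1.8 mol U); extent of reaction ξ = 1.8X.
At extent ξ: n_U = 1.8 − 1.8X; n_V = 6.05 − 3.6X; n_S = 1.8X; n_I = 2.46 (inert).
Summing: n_T = 10.3 − 3.6X.
Kp = p_S / (p_U p_V^2) with p_i = (n_i/n_T)·P.
At X = 0.844: the mole-fraction product g(X) = Π y_i^ν_i = 31.54. Since Kp = g(X)·P^{-2}, P = (g/Kp)^(1/2) = (31.54/0.00021)^(1/2) = 388 kPa.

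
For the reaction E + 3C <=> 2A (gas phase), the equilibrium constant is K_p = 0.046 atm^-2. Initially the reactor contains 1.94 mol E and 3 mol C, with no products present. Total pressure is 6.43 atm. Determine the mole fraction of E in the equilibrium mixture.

y_E = 0.369

Take 3 mol C as basis and let X be its fractional conversion, so ξ = X.
Moles: n_E = 1.94 − X; n_C = 3 − 3X; n_A = 2X.
n_T = Σnᵢ = 4.94 − 2X.
Mole fractions y_i = n_i/n_T; K_p = p_A^2 / (p_E p_C^3) with p_i = y_i·P.
Equating to 0.046 atm^-2 and solving on 0 < X < 1: X = 0.446.
Then n_E = 1.49, n_T = 4.05, so y_E = 0.369.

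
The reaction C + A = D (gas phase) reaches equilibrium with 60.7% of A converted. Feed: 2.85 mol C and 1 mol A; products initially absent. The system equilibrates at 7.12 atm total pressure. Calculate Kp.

Kp = 0.314 atm^-1

Basis: 1 mol A initially; let X = conversion of A. Extent ξ = X.
Moles: n_C = 2.85 − X; n_A = 1 − X; n_D = X.
Total moles n_T = 3.85 − X.
At X = 0.607: n_C = 2.24, n_A = 0.393, n_D = 0.607, n_T = 3.24.
p_i = (n_i/n_T)·P. Kp = p_D / (p_C p_A) = 0.314 atm^-1.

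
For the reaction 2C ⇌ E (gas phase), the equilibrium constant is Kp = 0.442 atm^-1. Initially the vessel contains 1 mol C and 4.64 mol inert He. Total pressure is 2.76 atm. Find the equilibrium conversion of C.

X = 0.249

Basis: 1 mol C initially; let X = conversion of C. Extent ξ = 0.5X.
Species balance: n_C = 1 − X; n_E = 0.5X; n_I = 4.64 (inert).
n_T = Σnᵢ = 5.64 − 0.5X.
Mole fractions y_i = n_i/n_T; Kp = p_E / (p_C^2) with p_i = y_i·P.
This yields a degree-2 equation in X; solving on (0,1), X = 0.249.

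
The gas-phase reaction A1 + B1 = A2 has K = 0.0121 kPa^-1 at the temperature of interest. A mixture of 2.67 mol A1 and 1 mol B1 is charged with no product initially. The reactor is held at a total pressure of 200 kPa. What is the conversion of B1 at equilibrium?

X = 0.619

Let X = conversion of B1 (basis 1 mol B1); extent of reaction ξ = X.
Mole table: n_A1 = 2.67 − X; n_B1 = 1 − X; n_A2 = X.
Summing: n_T = 3.67 − X.
Mole fractions y_i = n_i/n_T; K = p_A2 / (p_A1 p_B1) with p_i = y_i·P.
Equating to 0.0121 kPa^-1 and solving on 0 < X < 1: X = 0.619.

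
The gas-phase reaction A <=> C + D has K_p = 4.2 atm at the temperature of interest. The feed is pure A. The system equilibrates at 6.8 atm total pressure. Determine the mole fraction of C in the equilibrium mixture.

y_C = 0.382

Take 1 mol A as basis and let X be its fractional conversion, so ξ = X.
Mole table: n_A = 1 − X; n_C = X; n_D = X.
n_T = Σnᵢ = 1 + X.
With p_i = (n_i/n_T)P, K_p = p_C p_D / (p_A).
Setting this equal to 4.2 atm and taking the physical root (0 < X < 1) gives X = 0.618.
Then n_C = 0.618, n_T = 1.62, so y_C = 0.382.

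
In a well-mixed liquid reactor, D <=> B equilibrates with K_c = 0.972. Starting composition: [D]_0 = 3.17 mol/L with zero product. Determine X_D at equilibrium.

Let X = conversion of D; extent ξ = 3.17·X mol/L.
Concentrations: [D] = 3.17 − 3.17X; [B] = 3.17X.
K_c = [B] / ([D]).
This equals 0.972 at X = 0.493 (the root in 0 < X < 1).

X = 0.493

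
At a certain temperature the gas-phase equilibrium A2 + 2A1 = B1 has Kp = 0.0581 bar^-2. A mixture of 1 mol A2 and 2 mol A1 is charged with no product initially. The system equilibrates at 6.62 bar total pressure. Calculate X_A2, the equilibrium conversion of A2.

X = 0.422

Let X = conversion of A2 (basis 1 mol A2); extent of reaction ξ = X.
Species balance: n_A2 = 1 − X; n_A1 = 2 − 2X; n_B1 = X.
Total moles n_T = 3 − 2X.
y_i = n_i/n_T, p_i = y_i·P. Kp = p_B1 / (p_A2 p_A1^2).
Setting this equal to 0.0581 bar^-2 and taking the physical root (0 < X < 1) gives X = 0.422.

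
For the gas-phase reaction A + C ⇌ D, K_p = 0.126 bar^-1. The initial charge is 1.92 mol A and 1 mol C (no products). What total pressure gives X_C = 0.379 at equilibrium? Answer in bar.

P = 7.99 bar

Take 1 mol C as basis and let X be its fractional conversion, so ξ = X.
Moles: n_A = 1.92 − X; n_C = 1 − X; n_D = X.
Total moles n_T = 2.92 − X.
K_p = p_D / (p_A p_C) with p_i = (n_i/n_T)·P.
At X = 0.379: the mole-fraction product g(X) = Π y_i^ν_i = 1.006. Since K_p = g(X)·P^{-1}, P = (g/K_p)^(1/1) = (1.006/0.126)^(1/1) = 7.99 bar.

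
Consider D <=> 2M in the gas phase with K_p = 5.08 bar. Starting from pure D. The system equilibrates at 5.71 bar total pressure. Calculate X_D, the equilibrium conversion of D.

Basis: 1 mol D initially; let X = conversion of D. Extent ξ = X.
Moles: n_D = 1 − X; n_M = 2X.
n_T = Σnᵢ = 1 + X.
With p_i = (n_i/n_T)P, K_p = p_M^2 / (p_D).
Setting this equal to 5.08 bar and taking the physical root (0 < X < 1) gives X = 0.427.

X = 0.427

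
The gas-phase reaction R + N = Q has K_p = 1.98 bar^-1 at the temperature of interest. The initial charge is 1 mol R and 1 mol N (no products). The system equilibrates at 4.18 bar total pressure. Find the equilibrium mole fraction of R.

Take 1 mol R as basis and let X be its fractional conversion, so ξ = X.
Moles: n_R = 1 − X; n_N = 1 − X; n_Q = X.
Summing: n_T = 2 − X.
Mole fractions y_i = n_i/n_T; K_p = p_Q / (p_R p_N) with p_i = y_i·P.
Setting this equal to 1.98 bar^-1 and taking the physical root (0 < X < 1) gives X = 0.672.
Then n_R = 0.328, n_T = 1.33, so y_R = 0.247.

y_R = 0.247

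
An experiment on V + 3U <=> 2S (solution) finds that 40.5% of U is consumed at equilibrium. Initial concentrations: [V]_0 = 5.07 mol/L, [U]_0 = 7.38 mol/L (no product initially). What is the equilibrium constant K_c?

K_c = 0.0115 (mol/L)^-2

Let X = conversion of U.
Concentrations: [V] = 5.07 − 2.46X; [U] = 7.38 − 7.38X; [S] = 4.92X.
At X = 0.405: [V] = 4.07, [U] = 4.39, [S] = 1.99.
K_c = [S]^2 / ([V] [U]^3) = 0.0115 (mol/L)^-2.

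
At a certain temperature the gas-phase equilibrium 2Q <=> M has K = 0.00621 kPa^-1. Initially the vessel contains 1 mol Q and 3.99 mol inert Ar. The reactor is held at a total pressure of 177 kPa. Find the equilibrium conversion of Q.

X = 0.253

Take 1 mol Q as basis and let X be its fractional conversion, so ξ = 0.5X.
At extent ξ: n_Q = 1 − X; n_M = 0.5X; n_I = 3.99 (inert).
Total moles n_T = 4.99 − 0.5X.
y_i = n_i/n_T, p_i = y_i·P. K = p_M / (p_Q^2).
Equating to 0.00621 kPa^-1 and solving on 0 < X < 1: X = 0.253.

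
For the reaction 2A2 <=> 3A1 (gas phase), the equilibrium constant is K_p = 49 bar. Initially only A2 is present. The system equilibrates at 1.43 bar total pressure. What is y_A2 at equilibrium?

y_A2 = 0.137

Take 1 mol A2 as basis and let X be its fractional conversion, so ξ = 0.5X.
Moles: n_A2 = 1 − X; n_A1 = 1.5X.
n_T = Σnᵢ = 1 + 0.5X.
Mole fractions y_i = n_i/n_T; K_p = p_A1^3 / (p_A2^2) with p_i = y_i·P.
This yields a degree-3 equation in X; solving on (0,1), X = 0.808.
Then n_A2 = 0.192, n_T = 1.4, so y_A2 = 0.137.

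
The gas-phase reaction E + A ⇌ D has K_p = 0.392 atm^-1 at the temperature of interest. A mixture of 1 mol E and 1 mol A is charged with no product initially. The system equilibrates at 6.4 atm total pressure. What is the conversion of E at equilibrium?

Take 1 mol E as basis and let X be its fractional conversion, so ξ = X.
Mole table: n_E = 1 − X; n_A = 1 − X; n_D = X.
Total moles n_T = 2 − X.
With p_i = (n_i/n_T)P, K_p = p_D / (p_E p_A).
This yields a degree-2 equation in X; solving on (0,1), X = 0.466.

X = 0.466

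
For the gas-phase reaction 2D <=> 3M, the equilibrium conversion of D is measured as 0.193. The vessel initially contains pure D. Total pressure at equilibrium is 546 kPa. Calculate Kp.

Let X = conversion of D (basis 1 mol D); extent of reaction ξ = 0.5X.
Species balance: n_D = 1 − X; n_M = 1.5X.
Total moles n_T = 1 + 0.5X.
At X = 0.193: n_D = 0.807, n_M = 0.289, n_T = 1.1.
p_i = (n_i/n_T)·P. Kp = p_M^3 / (p_D^2) = 18.6 kPa.

Kp = 18.6 kPa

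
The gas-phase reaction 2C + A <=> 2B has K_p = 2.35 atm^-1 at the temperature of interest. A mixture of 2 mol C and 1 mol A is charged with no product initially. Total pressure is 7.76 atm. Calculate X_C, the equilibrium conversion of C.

X = 0.628

Let X = conversion of C (basis 2 mol C); extent of reaction ξ = X.
At extent ξ: n_C = 2 − 2X; n_A = 1 − X; n_B = 2X.
Summing: n_T = 3 − X.
Mole fractions y_i = n_i/n_T; K_p = p_B^2 / (p_C^2 p_A) with p_i = y_i·P.
This yields a degree-3 equation in X; solving on (0,1), X = 0.628.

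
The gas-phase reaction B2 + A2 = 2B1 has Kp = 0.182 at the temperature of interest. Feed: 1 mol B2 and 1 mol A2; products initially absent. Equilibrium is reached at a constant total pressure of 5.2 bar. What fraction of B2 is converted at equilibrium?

X = 0.176

Take 1 mol B2 as basis and let X be its fractional conversion, so ξ = X.
Moles: n_B2 = 1 − X; n_A2 = 1 − X; n_B1 = 2X.
Since Δν = 0, n_T = 2 throughout.
With p_i = (n_i/n_T)P, Kp = p_B1^2 / (p_B2 p_A2).
Setting this equal to 0.182 and taking the physical root (0 < X < 1) gives X = 0.176.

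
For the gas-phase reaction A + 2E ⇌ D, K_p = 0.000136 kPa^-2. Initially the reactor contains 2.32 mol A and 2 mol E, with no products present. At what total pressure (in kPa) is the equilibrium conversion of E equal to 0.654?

P = 234 kPa

Basis: 2 mol E initially; let X = conversion of E. Extent ξ = X.
Moles: n_A = 2.32 − X; n_E = 2 − 2X; n_D = X.
n_T = Σnᵢ = 4.32 − 2X.
K_p = p_D / (p_A p_E^2) with p_i = (n_i/n_T)·P.
At X = 0.654: the mole-fraction product g(X) = Π y_i^ν_i = 7.437. Since K_p = g(X)·P^{-2}, P = (g/K_p)^(1/2) = (7.437/0.000136)^(1/2) = 234 kPa.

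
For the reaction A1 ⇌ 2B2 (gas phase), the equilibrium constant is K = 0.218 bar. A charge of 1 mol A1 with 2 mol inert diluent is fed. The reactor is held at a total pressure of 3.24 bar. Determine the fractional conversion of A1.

X = 0.207

Basis: 1 mol A1 initially; let X = conversion of A1. Extent ξ = X.
Moles: n_A1 = 1 − X; n_B2 = 2X; n_I = 2 (inert).
n_T = Σnᵢ = 3 + X.
y_i = n_i/n_T, p_i = y_i·P. K = p_B2^2 / (p_A1).
Equating to 0.218 bar and solving on 0 < X < 1: X = 0.207.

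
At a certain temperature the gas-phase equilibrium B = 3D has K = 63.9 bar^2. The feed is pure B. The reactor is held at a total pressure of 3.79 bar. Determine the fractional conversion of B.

X = 0.668

Basis: 1 mol B initially; let X = conversion of B. Extent ξ = X.
Mole table: n_B = 1 − X; n_D = 3X.
Total moles n_T = 1 + 2X.
Mole fractions y_i = n_i/n_T; K = p_D^3 / (p_B) with p_i = y_i·P.
This yields a degree-3 equation in X; solving on (0,1), X = 0.668.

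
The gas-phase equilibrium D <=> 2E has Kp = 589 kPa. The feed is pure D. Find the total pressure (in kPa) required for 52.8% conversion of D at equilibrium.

P = 381 kPa

Take 1 mol D as basis and let X be its fractional conversion, so ξ = X.
Moles: n_D = 1 − X; n_E = 2X.
n_T = Σnᵢ = 1 + X.
Kp = p_E^2 / (p_D) with p_i = (n_i/n_T)·P.
At X = 0.528: the mole-fraction product g(X) = Π y_i^ν_i = 1.546. Since Kp = g(X)·P^{1}, P = (Kp/g)^(1/1) = (589/1.546)^(1/1) = 381 kPa.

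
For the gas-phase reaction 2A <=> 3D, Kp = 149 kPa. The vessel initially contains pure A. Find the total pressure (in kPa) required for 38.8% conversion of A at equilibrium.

Take 1 mol A as basis and let X be its fractional conversion, so ξ = 0.5X.
Moles: n_A = 1 − X; n_D = 1.5X.
n_T = Σnᵢ = 1 + 0.5X.
Kp = p_D^3 / (p_A^2) with p_i = (n_i/n_T)·P.
At X = 0.388: the mole-fraction product g(X) = Π y_i^ν_i = 0.4408. Since Kp = g(X)·P^{1}, P = (Kp/g)^(1/1) = (149/0.4408)^(1/1) = 338 kPa.

P = 338 kPa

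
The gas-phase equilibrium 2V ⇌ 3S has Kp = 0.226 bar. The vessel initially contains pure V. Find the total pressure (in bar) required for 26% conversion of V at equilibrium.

P = 2.36 bar

Basis: 1 mol V initially; let X = conversion of V. Extent ξ = 0.5X.
Mole table: n_V = 1 − X; n_S = 1.5X.
Summing: n_T = 1 + 0.5X.
Kp = p_S^3 / (p_V^2) with p_i = (n_i/n_T)·P.
At X = 0.26: the mole-fraction product g(X) = Π y_i^ν_i = 0.09586. Since Kp = g(X)·P^{1}, P = (Kp/g)^(1/1) = (0.226/0.09586)^(1/1) = 2.36 bar.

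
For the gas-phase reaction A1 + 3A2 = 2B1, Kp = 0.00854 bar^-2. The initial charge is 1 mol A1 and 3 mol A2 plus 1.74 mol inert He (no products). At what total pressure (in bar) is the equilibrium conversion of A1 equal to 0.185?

Let X = conversion of A1 (basis 1 mol A1); extent of reaction ξ = X.
Species balance: n_A1 = 1 − X; n_A2 = 3 − 3X; n_B1 = 2X; n_I = 1.74 (inert).
n_T = Σnᵢ = 5.74 − 2X.
Kp = p_B1^2 / (p_A1 p_A2^3) with p_i = (n_i/n_T)·P.
At X = 0.185: the mole-fraction product g(X) = Π y_i^ν_i = 0.3314. Since Kp = g(X)·P^{-2}, P = (g/Kp)^(1/2) = (0.3314/0.00854)^(1/2) = 6.23 bar.

P = 6.23 bar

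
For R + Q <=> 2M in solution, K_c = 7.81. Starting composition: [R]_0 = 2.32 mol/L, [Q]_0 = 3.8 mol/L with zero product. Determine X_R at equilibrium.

X = 0.716

Let X = conversion of R; extent ξ = 2.32·X mol/L.
Concentrations: [R] = 2.32 − 2.32X; [Q] = 3.8 − 2.32X; [M] = 4.64X.
K_c = [M]^2 / ([R] [Q]).
Solving K_c = 7.81 for X ∈ (0,1): X = 0.716.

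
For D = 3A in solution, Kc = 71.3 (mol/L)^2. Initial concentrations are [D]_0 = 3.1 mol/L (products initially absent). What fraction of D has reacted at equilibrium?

X = 0.512

Let X = conversion of D; extent ξ = 3.1·X mol/L.
Concentrations: [D] = 3.1 − 3.1X; [A] = 9.3X.
Kc = [A]^3 / ([D]).
This equals 71.3 at X = 0.512 (the root in 0 < X < 1).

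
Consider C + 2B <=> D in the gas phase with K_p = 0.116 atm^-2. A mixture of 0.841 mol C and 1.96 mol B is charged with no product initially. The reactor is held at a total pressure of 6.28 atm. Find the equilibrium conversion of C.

X = 0.573

Basis: 0.841 mol C initially; let X = conversion of C. Extent ξ = 0.841X.
Mole table: n_C = 0.841 − 0.841X; n_B = 1.96 − 1.68X; n_D = 0.841X.
Summing: n_T = 2.8 − 1.68X.
y_i = n_i/n_T, p_i = y_i·P. K_p = p_D / (p_C p_B^2).
Substituting and setting equal to 0.116 atm^-2 gives a polynomial in X; the root in (0,1) is X = 0.573.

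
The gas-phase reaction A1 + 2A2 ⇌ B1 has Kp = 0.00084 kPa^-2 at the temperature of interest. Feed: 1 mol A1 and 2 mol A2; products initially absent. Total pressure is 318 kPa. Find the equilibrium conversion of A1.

X = 0.837

Basis: 1 mol A1 initially; let X = conversion of A1. Extent ξ = X.
At extent ξ: n_A1 = 1 − X; n_A2 = 2 − 2X; n_B1 = X.
Total moles n_T = 3 − 2X.
With p_i = (n_i/n_T)P, Kp = p_B1 / (p_A1 p_A2^2).
This yields a degree-3 equation in X; solving on (0,1), X = 0.837.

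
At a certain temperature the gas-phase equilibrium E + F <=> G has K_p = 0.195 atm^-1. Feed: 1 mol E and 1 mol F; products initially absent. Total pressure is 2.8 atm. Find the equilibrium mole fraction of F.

Basis: 1 mol E initially; let X = conversion of E. Extent ξ = X.
Moles: n_E = 1 − X; n_F = 1 − X; n_G = X.
Total moles n_T = 2 − X.
With p_i = (n_i/n_T)P, K_p = p_G / (p_E p_F).
Substituting and setting equal to 0.195 atm^-1 gives a polynomial in X; the root in (0,1) is X = 0.196.
Then n_F = 0.804, n_T = 1.8, so y_F = 0.446.

y_F = 0.446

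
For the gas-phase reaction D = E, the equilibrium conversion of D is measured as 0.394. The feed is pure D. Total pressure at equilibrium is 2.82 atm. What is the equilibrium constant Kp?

Take 1 mol D as basis and let X be its fractional conversion, so ξ = X.
Moles: n_D = 1 − X; n_E = X.
Total moles n_T = 1 (Δν = 0, constant).
At X = 0.394: n_D = 0.606, n_E = 0.394, n_T = 1.
p_i = (n_i/n_T)·P. Kp = p_E / (p_D) = 0.65.

Kp = 0.65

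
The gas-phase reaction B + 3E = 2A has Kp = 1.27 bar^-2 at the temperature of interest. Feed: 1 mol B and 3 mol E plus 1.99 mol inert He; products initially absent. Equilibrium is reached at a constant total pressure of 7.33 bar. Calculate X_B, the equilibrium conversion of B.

Let X = conversion of B (basis 1 mol B); extent of reaction ξ = X.
Species balance: n_B = 1 − X; n_E = 3 − 3X; n_A = 2X; n_I = 1.99 (inert).
Total moles n_T = 5.99 − 2X.
y_i = n_i/n_T, p_i = y_i·P. Kp = p_A^2 / (p_B p_E^3).
Substituting and setting equal to 1.27 bar^-2 gives a polynomial in X; the root in (0,1) is X = 0.628.

X = 0.628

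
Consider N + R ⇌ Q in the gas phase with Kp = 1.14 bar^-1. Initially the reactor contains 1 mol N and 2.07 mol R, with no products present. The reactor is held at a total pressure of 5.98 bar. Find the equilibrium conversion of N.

X = 0.793

Take 1 mol N as basis and let X be its fractional conversion, so ξ = X.
At extent ξ: n_N = 1 − X; n_R = 2.07 − X; n_Q = X.
Total moles n_T = 3.07 − X.
y_i = n_i/n_T, p_i = y_i·P. Kp = p_Q / (p_N p_R).
This yields a degree-2 equation in X; solving on (0,1), X = 0.793.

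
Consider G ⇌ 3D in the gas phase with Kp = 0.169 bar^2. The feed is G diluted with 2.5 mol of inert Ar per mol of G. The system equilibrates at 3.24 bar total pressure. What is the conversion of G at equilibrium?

X = 0.194

Basis: 1 mol G initially; let X = conversion of G. Extent ξ = X.
Mole table: n_G = 1 − X; n_D = 3X; n_I = 2.5 (inert).
n_T = Σnᵢ = 3.5 + 2X.
With p_i = (n_i/n_T)P, Kp = p_D^3 / (p_G).
This yields a degree-3 equation in X; solving on (0,1), X = 0.194.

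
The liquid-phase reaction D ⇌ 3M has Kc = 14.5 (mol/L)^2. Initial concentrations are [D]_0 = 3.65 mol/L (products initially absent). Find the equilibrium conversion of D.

Let X = conversion of D; extent ξ = 3.65·X mol/L.
Concentrations: [D] = 3.65 − 3.65X; [M] = 10.9X.
Kc = [M]^3 / ([D]).
Solving Kc = 14.5 for X ∈ (0,1): X = 0.304.

X = 0.304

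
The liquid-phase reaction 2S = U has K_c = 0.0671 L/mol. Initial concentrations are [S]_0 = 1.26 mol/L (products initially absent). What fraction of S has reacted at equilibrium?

Let X = conversion of S; extent ξ = 1.26X/2 mol/L.
Concentrations: [S] = 1.26 − 1.26X; [U] = 0.63X.
K_c = [U] / ([S]^2).
Solving K_c = 0.0671 for X ∈ (0,1): X = 0.128.

X = 0.128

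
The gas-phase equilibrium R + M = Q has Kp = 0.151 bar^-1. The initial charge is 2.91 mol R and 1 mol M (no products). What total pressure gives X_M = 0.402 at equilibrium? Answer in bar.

Basis: 1 mol M initially; let X = conversion of M. Extent ξ = X.
Moles: n_R = 2.91 − X; n_M = 1 − X; n_Q = X.
n_T = Σnᵢ = 3.91 − X.
Kp = p_Q / (p_R p_M) with p_i = (n_i/n_T)·P.
At X = 0.402: the mole-fraction product g(X) = Π y_i^ν_i = 0.9403. Since Kp = g(X)·P^{-1}, P = (g/Kp)^(1/1) = (0.9403/0.151)^(1/1) = 6.23 bar.

P = 6.23 bar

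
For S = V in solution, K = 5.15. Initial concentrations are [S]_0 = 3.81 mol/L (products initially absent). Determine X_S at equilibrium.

Let X = conversion of S; extent ξ = 3.81·X mol/L.
Concentrations: [S] = 3.81 − 3.81X; [V] = 3.81X.
K = [V] / ([S]).
Setting equal to 5.15 and solving for X on (0,1) gives X = 0.837.

X = 0.837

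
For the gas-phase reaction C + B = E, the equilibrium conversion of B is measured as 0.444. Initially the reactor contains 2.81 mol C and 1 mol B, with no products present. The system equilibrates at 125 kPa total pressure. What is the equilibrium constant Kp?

Take 1 mol B as basis and let X be its fractional conversion, so ξ = X.
At extent ξ: n_C = 2.81 − X; n_B = 1 − X; n_E = X.
Summing: n_T = 3.81 − X.
At X = 0.444: n_C = 2.37, n_B = 0.556, n_E = 0.444, n_T = 3.37.
p_i = (n_i/n_T)·P. Kp = p_E / (p_C p_B) = 0.00909 kPa^-1.

Kp = 0.00909 kPa^-1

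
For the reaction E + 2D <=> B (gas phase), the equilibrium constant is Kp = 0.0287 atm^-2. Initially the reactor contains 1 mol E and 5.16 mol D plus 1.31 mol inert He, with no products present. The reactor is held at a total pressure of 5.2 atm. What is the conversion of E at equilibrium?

X = 0.257

Take 1 mol E as basis and let X be its fractional conversion, so ξ = X.
Species balance: n_E = 1 − X; n_D = 5.16 − 2X; n_B = X; n_I = 1.31 (inert).
n_T = Σnᵢ = 7.47 − 2X.
With p_i = (n_i/n_T)P, Kp = p_B / (p_E p_D^2).
Substituting and setting equal to 0.0287 atm^-2 gives a polynomial in X; the root in (0,1) is X = 0.257.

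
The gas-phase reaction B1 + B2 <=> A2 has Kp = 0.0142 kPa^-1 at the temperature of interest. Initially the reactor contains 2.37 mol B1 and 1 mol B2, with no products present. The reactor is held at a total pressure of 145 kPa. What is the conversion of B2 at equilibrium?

Take 1 mol B2 as basis and let X be its fractional conversion, so ξ = X.
Species balance: n_B1 = 2.37 − X; n_B2 = 1 − X; n_A2 = X.
Total moles n_T = 3.37 − X.
Mole fractions y_i = n_i/n_T; Kp = p_A2 / (p_B1 p_B2) with p_i = y_i·P.
Equating to 0.0142 kPa^-1 and solving on 0 < X < 1: X = 0.570.

X = 0.570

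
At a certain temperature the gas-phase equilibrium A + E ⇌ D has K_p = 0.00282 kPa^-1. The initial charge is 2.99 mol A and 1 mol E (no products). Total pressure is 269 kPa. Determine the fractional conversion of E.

Let X = conversion of E (basis 1 mol E); extent of reaction ξ = X.
At extent ξ: n_A = 2.99 − X; n_E = 1 − X; n_D = X.
Summing: n_T = 3.99 − X.
y_i = n_i/n_T, p_i = y_i·P. K_p = p_D / (p_A p_E).
Setting this equal to 0.00282 kPa^-1 and taking the physical root (0 < X < 1) gives X = 0.355.

X = 0.355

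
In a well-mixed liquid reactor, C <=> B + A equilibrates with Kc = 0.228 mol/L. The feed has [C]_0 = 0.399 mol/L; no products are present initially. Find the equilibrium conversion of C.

Let X = conversion of C; extent ξ = 0.399·X mol/L.
Concentrations: [C] = 0.399 − 0.399X; [B] = 0.399X; [A] = 0.399X.
Kc = [B] [A] / ([C]).
Solving Kc = 0.228 for X ∈ (0,1): X = 0.522.

X = 0.522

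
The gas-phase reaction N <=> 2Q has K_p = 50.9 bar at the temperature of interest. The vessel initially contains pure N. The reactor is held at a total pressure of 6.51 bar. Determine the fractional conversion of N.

Basis: 1 mol N initially; let X = conversion of N. Extent ξ = X.
Mole table: n_N = 1 − X; n_Q = 2X.
n_T = Σnᵢ = 1 + X.
y_i = n_i/n_T, p_i = y_i·P. K_p = p_Q^2 / (p_N).
Setting this equal to 50.9 bar and taking the physical root (0 < X < 1) gives X = 0.813.

X = 0.813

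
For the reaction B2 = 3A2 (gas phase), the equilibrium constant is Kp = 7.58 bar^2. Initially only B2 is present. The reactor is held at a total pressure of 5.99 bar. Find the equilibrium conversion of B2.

Take 1 mol B2 as basis and let X be its fractional conversion, so ξ = X.
Mole table: n_B2 = 1 − X; n_A2 = 3X.
Total moles n_T = 1 + 2X.
With p_i = (n_i/n_T)P, Kp = p_A2^3 / (p_B2).
Substituting and setting equal to 7.58 bar^2 gives a polynomial in X; the root in (0,1) is X = 0.235.

X = 0.235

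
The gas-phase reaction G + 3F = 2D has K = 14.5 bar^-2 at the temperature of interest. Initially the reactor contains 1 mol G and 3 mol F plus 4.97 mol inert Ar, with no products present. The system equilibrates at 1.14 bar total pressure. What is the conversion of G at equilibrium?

Take 1 mol G as basis and let X be its fractional conversion, so ξ = X.
Moles: n_G = 1 − X; n_F = 3 − 3X; n_D = 2X; n_I = 4.97 (inert).
n_T = Σnᵢ = 8.97 − 2X.
With p_i = (n_i/n_T)P, K = p_D^2 / (p_G p_F^3).
Setting this equal to 14.5 bar^-2 and taking the physical root (0 < X < 1) gives X = 0.439.

X = 0.439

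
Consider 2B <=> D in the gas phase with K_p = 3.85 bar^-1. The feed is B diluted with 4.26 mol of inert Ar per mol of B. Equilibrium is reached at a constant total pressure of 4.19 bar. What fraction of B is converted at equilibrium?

Take 1 mol B as basis and let X be its fractional conversion, so ξ = 0.5X.
At extent ξ: n_B = 1 − X; n_D = 0.5X; n_I = 4.26 (inert).
n_T = Σnᵢ = 5.26 − 0.5X.
Mole fractions y_i = n_i/n_T; K_p = p_D / (p_B^2) with p_i = y_i·P.
This yields a degree-2 equation in X; solving on (0,1), X = 0.678.

X = 0.678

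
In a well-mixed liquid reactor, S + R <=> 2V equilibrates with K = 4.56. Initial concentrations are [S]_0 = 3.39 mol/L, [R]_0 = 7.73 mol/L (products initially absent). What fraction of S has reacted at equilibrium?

X = 0.714

Let X = conversion of S; extent ξ = 3.39·X mol/L.
Concentrations: [S] = 3.39 − 3.39X; [R] = 7.73 − 3.39X; [V] = 6.78X.
K = [V]^2 / ([S] [R]).
Setting equal to 4.56 and solving for X on (0,1) gives X = 0.714.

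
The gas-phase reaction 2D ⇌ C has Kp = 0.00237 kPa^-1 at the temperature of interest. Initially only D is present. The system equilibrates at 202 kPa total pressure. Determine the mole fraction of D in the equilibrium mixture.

Take 1 mol D as basis and let X be its fractional conversion, so ξ = 0.5X.
At extent ξ: n_D = 1 − X; n_C = 0.5X.
Summing: n_T = 1 − 0.5X.
y_i = n_i/n_T, p_i = y_i·P. Kp = p_C / (p_D^2).
This yields a degree-2 equation in X; solving on (0,1), X = 0.414.
Then n_D = 0.586, n_T = 0.793, so y_D = 0.739.

y_D = 0.739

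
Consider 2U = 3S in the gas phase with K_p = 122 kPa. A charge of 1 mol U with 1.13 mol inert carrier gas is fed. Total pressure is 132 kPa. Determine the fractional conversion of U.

Basis: 1 mol U initially; let X = conversion of U. Extent ξ = 0.5X.
Mole table: n_U = 1 − X; n_S = 1.5X; n_I = 1.13 (inert).
n_T = Σnᵢ = 2.13 + 0.5X.
Mole fractions y_i = n_i/n_T; K_p = p_S^3 / (p_U^2) with p_i = y_i·P.
Substituting and setting equal to 122 kPa gives a polynomial in X; the root in (0,1) is X = 0.527.

X = 0.527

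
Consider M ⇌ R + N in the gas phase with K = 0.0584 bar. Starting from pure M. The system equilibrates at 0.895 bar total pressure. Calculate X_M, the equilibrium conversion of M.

Take 1 mol M as basis and let X be its fractional conversion, so ξ = X.
At extent ξ: n_M = 1 − X; n_R = X; n_N = X.
Total moles n_T = 1 + X.
y_i = n_i/n_T, p_i = y_i·P. K = p_R p_N / (p_M).
Equating to 0.0584 bar and solving on 0 < X < 1: X = 0.247.

X = 0.247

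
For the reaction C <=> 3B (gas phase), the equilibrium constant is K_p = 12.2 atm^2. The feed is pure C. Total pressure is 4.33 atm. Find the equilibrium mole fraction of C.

Let X = conversion of C (basis 1 mol C); extent of reaction ξ = X.
Moles: n_C = 1 − X; n_B = 3X.
Summing: n_T = 1 + 2X.
y_i = n_i/n_T, p_i = y_i·P. K_p = p_B^3 / (p_C).
Equating to 12.2 atm^2 and solving on 0 < X < 1: X = 0.357.
Then n_C = 0.643, n_T = 1.71, so y_C = 0.375.

y_C = 0.375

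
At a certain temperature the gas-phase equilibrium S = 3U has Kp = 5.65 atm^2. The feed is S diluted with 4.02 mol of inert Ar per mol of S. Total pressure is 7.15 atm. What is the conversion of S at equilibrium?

Basis: 1 mol S initially; let X = conversion of S. Extent ξ = X.
Species balance: n_S = 1 − X; n_U = 3X; n_I = 4.02 (inert).
n_T = Σnᵢ = 5.02 + 2X.
Mole fractions y_i = n_i/n_T; Kp = p_U^3 / (p_S) with p_i = y_i·P.
Equating to 5.65 atm^2 and solving on 0 < X < 1: X = 0.432.

X = 0.432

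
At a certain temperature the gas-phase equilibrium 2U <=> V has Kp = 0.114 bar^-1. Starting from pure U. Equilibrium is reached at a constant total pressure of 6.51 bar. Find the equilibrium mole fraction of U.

y_U = 0.668

Basis: 1 mol U initially; let X = conversion of U. Extent ξ = 0.5X.
At extent ξ: n_U = 1 − X; n_V = 0.5X.
Summing: n_T = 1 − 0.5X.
Mole fractions y_i = n_i/n_T; Kp = p_V / (p_U^2) with p_i = y_i·P.
Setting this equal to 0.114 bar^-1 and taking the physical root (0 < X < 1) gives X = 0.498.
Then n_U = 0.502, n_T = 0.751, so y_U = 0.668.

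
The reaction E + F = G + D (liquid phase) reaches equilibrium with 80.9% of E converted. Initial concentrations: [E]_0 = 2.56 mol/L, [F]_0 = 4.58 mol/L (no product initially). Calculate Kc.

Kc = 3.5

Let X = conversion of E.
Concentrations: [E] = 2.56 − 2.56X; [F] = 4.58 − 2.56X; [G] = 2.56X; [D] = 2.56X.
At X = 0.809: [E] = 0.489, [F] = 2.51, [G] = 2.07, [D] = 2.07.
Kc = [G] [D] / ([E] [F]) = 3.5.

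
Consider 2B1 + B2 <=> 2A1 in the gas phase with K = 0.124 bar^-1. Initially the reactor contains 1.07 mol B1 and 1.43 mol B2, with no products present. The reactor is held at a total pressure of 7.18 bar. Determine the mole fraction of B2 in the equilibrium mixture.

y_B2 = 0.531

Take 1.07 mol B1 as basis and let X be its fractional conversion, so ξ = 0.535X.
Mole table: n_B1 = 1.07 − 1.07X; n_B2 = 1.43 − 0.535X; n_A1 = 1.07X.
Summing: n_T = 2.5 − 0.535X.
y_i = n_i/n_T, p_i = y_i·P. K = p_A1^2 / (p_B1^2 p_B2).
Substituting and setting equal to 0.124 bar^-1 gives a polynomial in X; the root in (0,1) is X = 0.407.
Then n_B2 = 1.21, n_T = 2.28, so y_B2 = 0.531.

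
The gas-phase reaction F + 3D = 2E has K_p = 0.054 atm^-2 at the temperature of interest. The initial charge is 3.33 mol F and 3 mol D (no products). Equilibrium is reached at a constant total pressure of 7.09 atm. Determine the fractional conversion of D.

Let X = conversion of D (basis 3 mol D); extent of reaction ξ = X.
Mole table: n_F = 3.33 − X; n_D = 3 − 3X; n_E = 2X.
n_T = Σnᵢ = 6.33 − 2X.
y_i = n_i/n_T, p_i = y_i·P. K_p = p_E^2 / (p_F p_D^3).
Equating to 0.054 atm^-2 and solving on 0 < X < 1: X = 0.490.

X = 0.490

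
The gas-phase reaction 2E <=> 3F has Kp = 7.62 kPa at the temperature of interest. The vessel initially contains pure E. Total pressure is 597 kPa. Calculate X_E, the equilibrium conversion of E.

Basis: 1 mol E initially; let X = conversion of E. Extent ξ = 0.5X.
Mole table: n_E = 1 − X; n_F = 1.5X.
Summing: n_T = 1 + 0.5X.
With p_i = (n_i/n_T)P, Kp = p_F^3 / (p_E^2).
This yields a degree-3 equation in X; solving on (0,1), X = 0.144.

X = 0.144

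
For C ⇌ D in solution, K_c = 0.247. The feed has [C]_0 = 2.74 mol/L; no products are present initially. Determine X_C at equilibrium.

Let X = conversion of C; extent ξ = 2.74·X mol/L.
Concentrations: [C] = 2.74 − 2.74X; [D] = 2.74X.
K_c = [D] / ([C]).
This equals 0.247 at X = 0.198 (the root in 0 < X < 1).

X = 0.198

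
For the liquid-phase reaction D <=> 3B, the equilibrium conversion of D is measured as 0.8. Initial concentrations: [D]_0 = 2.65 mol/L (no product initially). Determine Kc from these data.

Kc = 485 (mol/L)^2

Let X = conversion of D.
Concentrations: [D] = 2.65 − 2.65X; [B] = 7.95X.
At X = 0.8: [D] = 0.53, [B] = 6.36.
Kc = [B]^3 / ([D]) = 485 (mol/L)^2.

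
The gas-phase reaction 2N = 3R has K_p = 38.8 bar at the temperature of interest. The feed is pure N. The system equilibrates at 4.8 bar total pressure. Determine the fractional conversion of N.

Basis: 1 mol N initially; let X = conversion of N. Extent ξ = 0.5X.
Species balance: n_N = 1 − X; n_R = 1.5X.
Total moles n_T = 1 + 0.5X.
With p_i = (n_i/n_T)P, K_p = p_R^3 / (p_N^2).
This yields a degree-3 equation in X; solving on (0,1), X = 0.684.

X = 0.684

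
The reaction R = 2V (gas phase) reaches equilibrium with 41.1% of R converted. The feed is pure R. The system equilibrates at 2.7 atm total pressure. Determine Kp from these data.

Basis: 1 mol R initially; let X = conversion of R. Extent ξ = X.
Species balance: n_R = 1 − X; n_V = 2X.
Summing: n_T = 1 + X.
At X = 0.411: n_R = 0.589, n_V = 0.822, n_T = 1.41.
p_i = (n_i/n_T)·P. Kp = p_V^2 / (p_R) = 2.2 atm.

Kp = 2.2 atm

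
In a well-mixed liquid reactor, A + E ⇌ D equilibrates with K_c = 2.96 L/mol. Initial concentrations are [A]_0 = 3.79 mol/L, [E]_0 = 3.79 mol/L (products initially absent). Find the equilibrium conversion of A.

Let X = conversion of A; extent ξ = 3.79·X mol/L.
Concentrations: [A] = 3.79 − 3.79X; [E] = 3.79 − 3.79X; [D] = 3.79X.
K_c = [D] / ([A] [E]).
Equating to 2.96 L/mol: the physical root is X = 0.743.

X = 0.743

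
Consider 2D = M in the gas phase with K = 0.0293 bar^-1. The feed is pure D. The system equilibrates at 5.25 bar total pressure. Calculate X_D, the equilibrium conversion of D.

Take 1 mol D as basis and let X be its fractional conversion, so ξ = 0.5X.
Moles: n_D = 1 − X; n_M = 0.5X.
n_T = Σnᵢ = 1 − 0.5X.
With p_i = (n_i/n_T)P, K = p_M / (p_D^2).
Substituting and setting equal to 0.0293 bar^-1 gives a polynomial in X; the root in (0,1) is X = 0.213.

X = 0.213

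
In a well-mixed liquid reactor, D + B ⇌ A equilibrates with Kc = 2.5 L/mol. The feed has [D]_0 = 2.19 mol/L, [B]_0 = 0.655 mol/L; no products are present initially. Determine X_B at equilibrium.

X = 0.806

Let X = conversion of B; extent ξ = 0.655·X mol/L.
Concentrations: [D] = 2.19 − 0.655X; [B] = 0.655 − 0.655X; [A] = 0.655X.
Kc = [A] / ([D] [B]).
This equals 2.5 at X = 0.806 (the root in 0 < X < 1).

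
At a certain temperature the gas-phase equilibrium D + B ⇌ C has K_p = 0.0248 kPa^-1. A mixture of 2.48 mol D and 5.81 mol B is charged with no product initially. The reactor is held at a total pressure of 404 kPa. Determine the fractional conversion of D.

Take 2.48 mol D as basis and let X be its fractional conversion, so ξ = 2.48X.
Moles: n_D = 2.48 − 2.48X; n_B = 5.81 − 2.48X; n_C = 2.48X.
n_T = Σnᵢ = 8.29 − 2.48X.
Mole fractions y_i = n_i/n_T; K_p = p_C / (p_D p_B) with p_i = y_i·P.
Substituting and setting equal to 0.0248 kPa^-1 gives a polynomial in X; the root in (0,1) is X = 0.857.

X = 0.857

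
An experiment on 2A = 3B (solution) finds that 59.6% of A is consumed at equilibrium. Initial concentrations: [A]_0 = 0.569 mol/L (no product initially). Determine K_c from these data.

Let X = conversion of A.
Concentrations: [A] = 0.569 − 0.569X; [B] = 0.853X.
At X = 0.596: [A] = 0.23, [B] = 0.509.
K_c = [B]^3 / ([A]^2) = 2.49 mol/L.

K_c = 2.49 mol/L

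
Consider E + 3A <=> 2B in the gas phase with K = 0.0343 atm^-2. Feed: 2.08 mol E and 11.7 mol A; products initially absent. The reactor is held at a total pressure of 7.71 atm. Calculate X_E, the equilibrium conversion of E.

X = 0.610

Let X = conversion of E (basis 2.08 mol E); extent of reaction ξ = 2.08X.
Moles: n_E = 2.08 − 2.08X; n_A = 11.7 − 6.24X; n_B = 4.16X.
n_T = Σnᵢ = 13.8 − 4.16X.
With p_i = (n_i/n_T)P, K = p_B^2 / (p_E p_A^3).
Equating to 0.0343 atm^-2 and solving on 0 < X < 1: X = 0.610.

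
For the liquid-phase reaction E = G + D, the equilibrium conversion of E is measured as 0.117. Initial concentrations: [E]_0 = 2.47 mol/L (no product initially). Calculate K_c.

K_c = 0.0383 mol/L

Let X = conversion of E.
Concentrations: [E] = 2.47 − 2.47X; [G] = 2.47X; [D] = 2.47X.
At X = 0.117: [E] = 2.18, [G] = 0.289, [D] = 0.289.
K_c = [G] [D] / ([E]) = 0.0383 mol/L.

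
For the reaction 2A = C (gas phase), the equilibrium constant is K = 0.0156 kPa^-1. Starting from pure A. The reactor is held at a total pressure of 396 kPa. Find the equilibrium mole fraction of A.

Take 1 mol A as basis and let X be its fractional conversion, so ξ = 0.5X.
At extent ξ: n_A = 1 − X; n_C = 0.5X.
Total moles n_T = 1 − 0.5X.
y_i = n_i/n_T, p_i = y_i·P. K = p_C / (p_A^2).
This yields a degree-2 equation in X; solving on (0,1), X = 0.803.
Then n_A = 0.197, n_T = 0.599, so y_A = 0.329.

y_A = 0.329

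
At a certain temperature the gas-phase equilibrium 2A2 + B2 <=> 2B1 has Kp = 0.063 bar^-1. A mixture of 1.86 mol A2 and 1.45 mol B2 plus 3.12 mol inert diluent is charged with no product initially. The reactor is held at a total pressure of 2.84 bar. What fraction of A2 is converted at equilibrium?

X = 0.161

Take 1.86 mol A2 as basis and let X be its fractional conversion, so ξ = 0.93X.
At extent ξ: n_A2 = 1.86 − 1.86X; n_B2 = 1.45 − 0.93X; n_B1 = 1.86X; n_I = 3.12 (inert).
Total moles n_T = 6.43 − 0.93X.
Mole fractions y_i = n_i/n_T; Kp = p_B1^2 / (p_A2^2 p_B2) with p_i = y_i·P.
Setting this equal to 0.063 bar^-1 and taking the physical root (0 < X < 1) gives X = 0.161.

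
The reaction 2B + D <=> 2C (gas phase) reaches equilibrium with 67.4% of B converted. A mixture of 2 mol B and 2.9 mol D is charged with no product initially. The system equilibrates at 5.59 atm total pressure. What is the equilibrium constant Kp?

Take 2 mol B as basis and let X be its fractional conversion, so ξ = X.
Species balance: n_B = 2 − 2X; n_D = 2.9 − X; n_C = 2X.
Total moles n_T = 4.9 − X.
At X = 0.674: n_B = 0.652, n_D = 2.23, n_C = 1.35, n_T = 4.23.
p_i = (n_i/n_T)·P. Kp = p_C^2 / (p_B^2 p_D) = 1.45 atm^-1.

Kp = 1.45 atm^-1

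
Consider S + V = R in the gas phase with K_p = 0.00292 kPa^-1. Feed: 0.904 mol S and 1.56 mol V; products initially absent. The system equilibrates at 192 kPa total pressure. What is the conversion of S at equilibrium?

X = 0.250

Take 0.904 mol S as basis and let X be its fractional conversion, so ξ = 0.904X.
Moles: n_S = 0.904 − 0.904X; n_V = 1.56 − 0.904X; n_R = 0.904X.
Total moles n_T = 2.46 − 0.904X.
With p_i = (n_i/n_T)P, K_p = p_R / (p_S p_V).
Setting this equal to 0.00292 kPa^-1 and taking the physical root (0 < X < 1) gives X = 0.250.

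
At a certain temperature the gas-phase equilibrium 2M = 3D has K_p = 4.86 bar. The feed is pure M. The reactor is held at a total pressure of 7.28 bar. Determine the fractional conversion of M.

X = 0.428

Basis: 1 mol M initially; let X = conversion of M. Extent ξ = 0.5X.
Moles: n_M = 1 − X; n_D = 1.5X.
Summing: n_T = 1 + 0.5X.
With p_i = (n_i/n_T)P, K_p = p_D^3 / (p_M^2).
This yields a degree-3 equation in X; solving on (0,1), X = 0.428.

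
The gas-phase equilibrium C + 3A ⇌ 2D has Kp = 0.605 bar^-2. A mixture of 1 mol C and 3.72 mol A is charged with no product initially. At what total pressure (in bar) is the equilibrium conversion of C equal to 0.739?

P = 6.54 bar

Let X = conversion of C (basis 1 mol C); extent of reaction ξ = X.
Mole table: n_C = 1 − X; n_A = 3.72 − 3X; n_D = 2X.
n_T = Σnᵢ = 4.72 − 2X.
Kp = p_D^2 / (p_C p_A^3) with p_i = (n_i/n_T)·P.
At X = 0.739: the mole-fraction product g(X) = Π y_i^ν_i = 25.91. Since Kp = g(X)·P^{-2}, P = (g/Kp)^(1/2) = (25.91/0.605)^(1/2) = 6.54 bar.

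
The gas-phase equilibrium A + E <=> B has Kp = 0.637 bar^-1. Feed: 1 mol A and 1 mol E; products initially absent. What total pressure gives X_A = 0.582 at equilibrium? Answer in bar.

P = 7.41 bar

Take 1 mol A as basis and let X be its fractional conversion, so ξ = X.
Mole table: n_A = 1 − X; n_E = 1 − X; n_B = X.
Total moles n_T = 2 − X.
Kp = p_B / (p_A p_E) with p_i = (n_i/n_T)·P.
At X = 0.582: the mole-fraction product g(X) = Π y_i^ν_i = 4.723. Since Kp = g(X)·P^{-1}, P = (g/Kp)^(1/1) = (4.723/0.637)^(1/1) = 7.41 bar.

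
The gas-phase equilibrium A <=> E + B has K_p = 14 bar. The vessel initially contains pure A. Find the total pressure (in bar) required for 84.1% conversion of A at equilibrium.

Let X = conversion of A (basis 1 mol A); extent of reaction ξ = X.
At extent ξ: n_A = 1 − X; n_E = X; n_B = X.
n_T = Σnᵢ = 1 + X.
K_p = p_E p_B / (p_A) with p_i = (n_i/n_T)·P.
At X = 0.841: the mole-fraction product g(X) = Π y_i^ν_i = 2.416. Since K_p = g(X)·P^{1}, P = (K_p/g)^(1/1) = (14/2.416)^(1/1) = 5.79 bar.

P = 5.79 bar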